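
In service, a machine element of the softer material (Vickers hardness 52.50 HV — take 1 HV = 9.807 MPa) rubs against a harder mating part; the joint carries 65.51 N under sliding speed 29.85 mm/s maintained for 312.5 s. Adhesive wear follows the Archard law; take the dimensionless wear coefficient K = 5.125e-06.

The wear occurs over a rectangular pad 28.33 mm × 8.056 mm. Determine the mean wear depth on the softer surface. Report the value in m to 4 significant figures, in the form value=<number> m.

value=2.665e-08 m

Printed values are rounded; the computation runs at full precision, and one last rounding to four significant figures.
Sliding speed v = 29.85 mm/s = 0.02985 m/s. The distance L = v·t = 0.02985 m/s × 312.5 s = 9.328 m.
Hardness H = 52.50 HV × 9.807 MPa/HV = 514.9 MPa = 5.149e+08 Pa.
Pad sides 28.33 mm × 8.056 mm = 0.02833 m × 0.008056 m. Contact area A = 0.02833 m × 0.008056 m = 2.282e-04 m².
SI base units throughout: W = 65.51 N, H = 5.149e+08 Pa, K = 5.125e-06.
Worn volume V = K·W·L/H = 5.125e-06 · 65.51 · 9.328 / 5.149e+08 = 6.083e-12 m³.
Wear depth h = V/A = 6.083e-12 / 2.282e-04 = 2.665e-08 m.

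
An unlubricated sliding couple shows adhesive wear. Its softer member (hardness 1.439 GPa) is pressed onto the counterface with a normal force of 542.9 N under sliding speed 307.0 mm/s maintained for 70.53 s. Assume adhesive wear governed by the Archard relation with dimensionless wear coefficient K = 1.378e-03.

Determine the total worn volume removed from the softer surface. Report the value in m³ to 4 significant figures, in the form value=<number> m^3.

value=1.126e-08 m^3

Every step runs at full precision; the intermediates are displayed rounded. Rounded just once to four significant digits.
Convert: Sliding speed v = 307.0 mm/s = 0.3070 m/s. Path length L = v·t = 0.3070 m/s × 70.53 s = 21.65 m.
Convert: Hardness H = 1.439 GPa = 1.439e+09 Pa.
SI base units throughout: W = 542.9 N, H = 1.439e+09 Pa, K = 1.378e-03.
By Archard's law, V = K·W·L/H = 1.378e-03 · 542.9 · 21.65 / 1.439e+09 = 1.126e-08 m³.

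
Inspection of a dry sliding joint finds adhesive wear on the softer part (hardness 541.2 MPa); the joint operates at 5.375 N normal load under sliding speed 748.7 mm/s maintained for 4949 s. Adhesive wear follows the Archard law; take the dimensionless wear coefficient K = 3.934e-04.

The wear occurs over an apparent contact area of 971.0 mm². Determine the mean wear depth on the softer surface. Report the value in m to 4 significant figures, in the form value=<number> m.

The intermediates are displayed rounded; all working math maintains exact precision; a single final rounding, at four significant figures.
Convert: Sliding speed v = 748.7 mm/s = 0.7487 m/s. Distance covered L = v·t = 0.7487 m/s × 4949 s = 3705 m.
Convert: Hardness H = 541.2 MPa = 5.412e+08 Pa.
Convert: Contact area A = 971.0 mm² = 9.710e-04 m².
Collected in SI base units: W = 5.375 N, H = 5.412e+08 Pa, K = 3.934e-04.
By Archard's law, V = K·W·L/H = 3.934e-04 · 5.375 · 3705 / 5.412e+08 = 1.448e-08 m³.
Wear depth h = V/A = 1.448e-08 / 9.710e-04 = 1.491e-05 m.

value=1.491e-05 m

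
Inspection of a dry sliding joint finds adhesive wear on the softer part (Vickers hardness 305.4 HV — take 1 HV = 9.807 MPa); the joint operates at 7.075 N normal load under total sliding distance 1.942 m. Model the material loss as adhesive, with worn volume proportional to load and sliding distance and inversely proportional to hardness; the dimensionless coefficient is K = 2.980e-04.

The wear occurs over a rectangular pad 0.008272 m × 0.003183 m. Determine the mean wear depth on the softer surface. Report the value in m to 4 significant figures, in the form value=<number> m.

Each operation runs at exact precision. Displayed values are rounded. Rounded once at the end to 4 significant digits.
Convert: Hardness H = 305.4 HV × 9.807 MPa/HV = 2995 MPa = 2.995e+09 Pa.
Convert: Contact area A = 0.008272 m × 0.003183 m = 2.633e-05 m².
Restated in SI base units: W = 7.075 N, H = 2.995e+09 Pa, K = 2.980e-04.
Worn volume V = K·W·L/H = 2.980e-04 · 7.075 · 1.942 / 2.995e+09 = 1.367e-12 m³.
Mean depth h = V/A = 1.367e-12 / 2.633e-05 = 5.192e-08 m.

value=5.192e-08 m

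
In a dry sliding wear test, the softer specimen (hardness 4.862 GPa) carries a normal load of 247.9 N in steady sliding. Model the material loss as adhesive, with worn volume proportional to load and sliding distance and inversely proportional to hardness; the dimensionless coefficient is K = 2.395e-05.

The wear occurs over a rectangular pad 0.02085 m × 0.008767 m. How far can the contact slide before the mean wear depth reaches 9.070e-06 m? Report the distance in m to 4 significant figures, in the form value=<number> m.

value=1358 m

Intermediate values are shown rounded — every step runs at exact precision — rounded once at the end, at four significant digits.
Hardness H = 4.862 GPa = 4.862e+09 Pa.
Contact area A = 0.02085 m × 0.008767 m = 1.828e-04 m².
Working in SI base units: W = 247.9 N, H = 4.862e+09 Pa, K = 2.395e-05.
At the depth limit, V_lim = h_lim·A = 9.070e-06 · 1.828e-04 = 1.658e-09 m³.
Thus life L = V_lim·H/(K·W) = 1.658e-09 · 4.862e+09 / (2.395e-05 · 247.9) = 1358 m.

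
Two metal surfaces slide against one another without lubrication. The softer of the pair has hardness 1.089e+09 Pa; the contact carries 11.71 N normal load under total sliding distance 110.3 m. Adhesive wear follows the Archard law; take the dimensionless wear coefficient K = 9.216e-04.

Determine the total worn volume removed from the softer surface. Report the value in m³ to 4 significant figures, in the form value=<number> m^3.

Intermediates are printed rounded; the algebra keeps exact precision; rounded once at the end: four significant figures.
Working in SI base units: W = 11.71 N, H = 1.089e+09 Pa, K = 9.216e-04.
Archard relation: V = K·W·L/H = 9.216e-04 · 11.71 · 110.3 / 1.089e+09 = 1.093e-09 m³.

value=1.093e-09 m^3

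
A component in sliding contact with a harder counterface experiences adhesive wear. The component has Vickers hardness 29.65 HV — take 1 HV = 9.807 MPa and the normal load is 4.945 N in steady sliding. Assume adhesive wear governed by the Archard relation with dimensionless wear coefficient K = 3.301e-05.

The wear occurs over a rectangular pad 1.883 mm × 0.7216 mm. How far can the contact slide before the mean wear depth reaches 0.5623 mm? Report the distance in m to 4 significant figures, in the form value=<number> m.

value=1361 m

Displayed values are rounded, and each operation holds full float precision; rounded once at the end to 4 significant digits.
Hardness H = 29.65 HV × 9.807 MPa/HV = 290.8 MPa = 2.908e+08 Pa.
Pad sides 1.883 mm × 0.7216 mm = 1.883e-03 m × 7.216e-04 m. Contact area A = 1.883e-03 m × 7.216e-04 m = 1.359e-06 m².
Depth limit h_lim = 0.5623 mm = 5.623e-04 m.
As SI base values: W = 4.945 N, H = 2.908e+08 Pa, K = 3.301e-05.
At the depth limit, V_lim = h_lim·A = 5.623e-04 · 1.359e-06 = 7.640e-10 m³.
Life L = V_lim·H/(K·W) = 7.640e-10 · 2.908e+08 / (3.301e-05 · 4.945) = 1361 m.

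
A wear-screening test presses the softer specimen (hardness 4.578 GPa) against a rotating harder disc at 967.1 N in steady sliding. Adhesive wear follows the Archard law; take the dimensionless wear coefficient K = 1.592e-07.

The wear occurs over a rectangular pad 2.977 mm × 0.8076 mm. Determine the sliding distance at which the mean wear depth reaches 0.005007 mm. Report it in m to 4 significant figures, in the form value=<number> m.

value=357.9 m

Intermediate values are displayed rounded. All working math maintains full float precision — rounded just once to four significant figures.
Hardness H = 4.578 GPa = 4.578e+09 Pa.
Pad sides 2.977 mm × 0.8076 mm = 2.977e-03 m × 8.076e-04 m. Contact area A = 2.977e-03 m × 8.076e-04 m = 2.404e-06 m².
Depth limit h_lim = 0.005007 mm = 5.007e-06 m.
SI base units throughout: W = 967.1 N, H = 4.578e+09 Pa, K = 1.592e-07.
At the depth limit, V_lim = h_lim·A = 5.007e-06 · 2.404e-06 = 1.204e-11 m³.
Life L = V_lim·H/(K·W) = 1.204e-11 · 4.578e+09 / (1.592e-07 · 967.1) = 357.9 m.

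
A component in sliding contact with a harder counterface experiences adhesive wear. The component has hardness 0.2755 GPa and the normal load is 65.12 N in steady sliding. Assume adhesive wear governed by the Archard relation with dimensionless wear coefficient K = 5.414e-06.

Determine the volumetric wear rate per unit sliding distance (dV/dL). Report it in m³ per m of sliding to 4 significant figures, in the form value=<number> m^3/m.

value=1.280e-12 m^3/m

All working math carries full float precision — intermediates are shown rounded — rounded just once, at 4 significant digits.
Hardness H = 0.2755 GPa = 2.755e+08 Pa.
Working in SI base units: W = 65.12 N, H = 2.755e+08 Pa, K = 5.414e-06.
The wear rate dV/dL = K·W/H (independent of L): 5.414e-06 · 65.12 / 2.755e+08 = 1.280e-12 m³/m.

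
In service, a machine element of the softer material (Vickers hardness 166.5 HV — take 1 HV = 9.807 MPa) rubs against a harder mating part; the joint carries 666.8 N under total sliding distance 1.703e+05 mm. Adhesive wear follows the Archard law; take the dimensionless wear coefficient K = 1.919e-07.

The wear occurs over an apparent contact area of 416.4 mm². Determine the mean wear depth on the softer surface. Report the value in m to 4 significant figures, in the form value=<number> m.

The intermediates are printed rounded, and the computation carries full float precision — rounded just once, at four significant digits.
Sliding distance L = 1.703e+05 mm = 170.3 m.
Hardness H = 166.5 HV × 9.807 MPa/HV = 1633 MPa = 1.633e+09 Pa.
Contact area A = 416.4 mm² = 4.164e-04 m².
In SI base units: W = 666.8 N, H = 1.633e+09 Pa, K = 1.919e-07.
Wear volume V = K·W·L/H = 1.919e-07 · 666.8 · 170.3 / 1.633e+09 = 1.335e-11 m³.
Depth h = V/A = 1.335e-11 / 4.164e-04 = 3.205e-08 m.

value=3.205e-08 m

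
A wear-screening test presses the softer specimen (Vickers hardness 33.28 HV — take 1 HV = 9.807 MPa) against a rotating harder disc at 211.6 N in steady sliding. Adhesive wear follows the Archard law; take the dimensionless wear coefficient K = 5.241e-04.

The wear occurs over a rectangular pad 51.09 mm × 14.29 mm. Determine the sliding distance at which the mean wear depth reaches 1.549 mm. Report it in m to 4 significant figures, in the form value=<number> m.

value=3328 m

Intermediates are shown rounded, and the algebra carries full precision — one final rounding to 4 significant digits.
Hardness H = 33.28 HV × 9.807 MPa/HV = 326.4 MPa = 3.264e+08 Pa.
Pad sides 51.09 mm × 14.29 mm = 0.05109 m × 0.01429 m. Contact area A = 0.05109 m × 0.01429 m = 7.301e-04 m².
Depth limit h_lim = 1.549 mm = 0.001549 m.
SI base units throughout: W = 211.6 N, H = 3.264e+08 Pa, K = 5.241e-04.
Allowed volume V_lim = h_lim·A = 0.001549 · 7.301e-04 = 1.131e-06 m³.
Sliding life L = V_lim·H/(K·W) = 1.131e-06 · 3.264e+08 / (5.241e-04 · 211.6) = 3328 m.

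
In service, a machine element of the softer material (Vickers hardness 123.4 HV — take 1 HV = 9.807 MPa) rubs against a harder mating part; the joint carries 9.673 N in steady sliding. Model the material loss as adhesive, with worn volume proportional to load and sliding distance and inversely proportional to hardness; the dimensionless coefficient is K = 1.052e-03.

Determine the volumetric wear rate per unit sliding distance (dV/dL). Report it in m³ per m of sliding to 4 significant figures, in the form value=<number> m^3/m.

value=8.409e-12 m^3/m

Intermediates are displayed rounded — the computation runs at full float precision — a lone final rounding, at 4 significant figures.
Hardness H = 123.4 HV × 9.807 MPa/HV = 1210 MPa = 1.210e+09 Pa.
Working in SI base units: W = 9.673 N, H = 1.210e+09 Pa, K = 1.052e-03.
Wear rate dV/dL = K·W/H, per unit distance: 1.052e-03 · 9.673 / 1.210e+09 = 8.409e-12 m³/m.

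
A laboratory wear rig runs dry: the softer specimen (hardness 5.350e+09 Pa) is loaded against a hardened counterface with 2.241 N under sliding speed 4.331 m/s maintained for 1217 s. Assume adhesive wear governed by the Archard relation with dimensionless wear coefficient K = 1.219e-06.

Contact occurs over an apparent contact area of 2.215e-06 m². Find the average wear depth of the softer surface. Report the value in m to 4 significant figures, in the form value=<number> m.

The computation maintains exact precision — intermediate values are displayed rounded — one final rounding, at 4 significant figures.
Convert: Total distance L = v·t = 4.331 m/s × 1217 s = 5271 m.
Expressed in SI base units: W = 2.241 N, H = 5.350e+09 Pa, K = 1.219e-06.
Worn volume V = K·W·L/H = 1.219e-06 · 2.241 · 5271 / 5.350e+09 = 2.691e-12 m³.
Mean wear depth h = V/A = 2.691e-12 / 2.215e-06 = 1.215e-06 m.

value=1.215e-06 m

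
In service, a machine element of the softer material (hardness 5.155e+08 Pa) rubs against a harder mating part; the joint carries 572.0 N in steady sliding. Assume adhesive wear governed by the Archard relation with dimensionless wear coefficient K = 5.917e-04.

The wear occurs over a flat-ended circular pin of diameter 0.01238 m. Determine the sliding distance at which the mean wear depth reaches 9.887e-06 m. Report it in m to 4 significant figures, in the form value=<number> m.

value=1.813 m

Each operation carries full precision, and intermediates are displayed rounded — rounded once at the end: four significant figures.
Convert: Contact area A = π·d²/4 = π·(0.01238 m)²/4 = 1.204e-04 m².
Collected in SI base units: W = 572.0 N, H = 5.155e+08 Pa, K = 5.917e-04.
Wearable volume V_lim = h_lim·A = 9.887e-06 · 1.204e-04 = 1.190e-09 m³.
Inverting, life L = V_lim·H/(K·W) = 1.190e-09 · 5.155e+08 / (5.917e-04 · 572.0) = 1.813 m.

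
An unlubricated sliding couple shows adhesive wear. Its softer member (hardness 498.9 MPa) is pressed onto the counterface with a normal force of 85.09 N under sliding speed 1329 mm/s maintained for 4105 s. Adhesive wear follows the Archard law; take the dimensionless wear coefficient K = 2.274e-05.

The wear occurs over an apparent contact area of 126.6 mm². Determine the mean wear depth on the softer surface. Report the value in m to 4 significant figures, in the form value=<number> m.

The computation maintains full precision, and intermediates are displayed rounded; a single final rounding to four significant figures.
Sliding speed v = 1329 mm/s = 1.329 m/s. The distance L = v·t = 1.329 m/s × 4105 s = 5456 m.
Hardness H = 498.9 MPa = 4.989e+08 Pa.
Contact area A = 126.6 mm² = 1.266e-04 m².
As SI base values: W = 85.09 N, H = 4.989e+08 Pa, K = 2.274e-05.
Archard relation: V = K·W·L/H = 2.274e-05 · 85.09 · 5456 / 4.989e+08 = 2.116e-08 m³.
Wear depth h = V/A = 2.116e-08 / 1.266e-04 = 1.671e-04 m.

value=1.671e-04 m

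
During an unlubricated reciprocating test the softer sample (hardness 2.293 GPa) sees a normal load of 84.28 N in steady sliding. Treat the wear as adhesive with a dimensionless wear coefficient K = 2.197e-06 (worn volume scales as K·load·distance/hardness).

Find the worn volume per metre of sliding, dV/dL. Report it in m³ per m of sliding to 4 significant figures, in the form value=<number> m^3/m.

All arithmetic carries full precision. Intermediate values are shown rounded, and a lone final rounding to four significant figures.
Hardness H = 2.293 GPa = 2.293e+09 Pa.
Restated in SI base units: W = 84.28 N, H = 2.293e+09 Pa, K = 2.197e-06.
Volumetric rate dV/dL = K·W/H, so: 2.197e-06 · 84.28 / 2.293e+09 = 8.075e-14 m³/m.

value=8.075e-14 m^3/m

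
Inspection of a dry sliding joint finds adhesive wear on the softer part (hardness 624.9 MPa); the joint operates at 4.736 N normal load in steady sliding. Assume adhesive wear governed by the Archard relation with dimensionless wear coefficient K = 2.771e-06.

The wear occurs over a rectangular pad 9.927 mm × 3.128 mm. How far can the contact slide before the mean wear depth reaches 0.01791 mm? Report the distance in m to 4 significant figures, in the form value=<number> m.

All working math keeps full precision, and intermediate values are printed rounded; a lone final rounding to four significant digits.
Convert: Hardness H = 624.9 MPa = 6.249e+08 Pa.
Convert: Pad sides 9.927 mm × 3.128 mm = 0.009927 m × 0.003128 m. Contact area A = 0.009927 m × 0.003128 m = 3.105e-05 m².
Convert: Depth limit h_lim = 0.01791 mm = 1.791e-05 m.
Expressed in SI base units: W = 4.736 N, H = 6.249e+08 Pa, K = 2.771e-06.
Permissible volume V_lim = h_lim·A = 1.791e-05 · 3.105e-05 = 5.561e-10 m³.
So the life L = V_lim·H/(K·W) = 5.561e-10 · 6.249e+08 / (2.771e-06 · 4.736) = 2.648e+04 m.

value=2.648e+04 m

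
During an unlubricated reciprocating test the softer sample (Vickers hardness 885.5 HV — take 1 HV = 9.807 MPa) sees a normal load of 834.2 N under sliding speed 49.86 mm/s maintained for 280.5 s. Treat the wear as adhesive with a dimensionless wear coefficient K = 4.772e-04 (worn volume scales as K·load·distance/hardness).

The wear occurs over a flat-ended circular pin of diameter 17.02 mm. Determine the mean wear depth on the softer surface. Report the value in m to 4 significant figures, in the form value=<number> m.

value=2.818e-06 m

Intermediates appear rounded; the algebra holds full float precision; one final rounding: four significant figures.
Sliding speed v = 49.86 mm/s = 0.04986 m/s. Total distance L = v·t = 0.04986 m/s × 280.5 s = 13.99 m.
Hardness H = 885.5 HV × 9.807 MPa/HV = 8684 MPa = 8.684e+09 Pa.
Pin diameter d = 17.02 mm = 0.01702 m. Contact area A = π·d²/4 = π·(0.01702 m)²/4 = 2.275e-04 m².
In SI base units: W = 834.2 N, H = 8.684e+09 Pa, K = 4.772e-04.
Worn volume V = K·W·L/H = 4.772e-04 · 834.2 · 13.99 / 8.684e+09 = 6.411e-10 m³.
Depth of wear h = V/A = 6.411e-10 / 2.275e-04 = 2.818e-06 m.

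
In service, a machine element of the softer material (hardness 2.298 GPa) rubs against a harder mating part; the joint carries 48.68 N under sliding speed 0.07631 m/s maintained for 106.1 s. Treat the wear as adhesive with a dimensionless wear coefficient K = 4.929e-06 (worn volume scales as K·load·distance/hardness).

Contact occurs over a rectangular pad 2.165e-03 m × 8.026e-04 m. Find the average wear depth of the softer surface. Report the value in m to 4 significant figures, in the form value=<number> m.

The intermediates appear rounded. The computation maintains full precision, and one last rounding to four significant digits.
Total distance L = v·t = 0.07631 m/s × 106.1 s = 8.096 m.
Hardness H = 2.298 GPa = 2.298e+09 Pa.
Contact area A = 2.165e-03 m × 8.026e-04 m = 1.738e-06 m².
Restated in SI base units: W = 48.68 N, H = 2.298e+09 Pa, K = 4.929e-06.
The Archard volume V = K·W·L/H = 4.929e-06 · 48.68 · 8.096 / 2.298e+09 = 8.454e-13 m³.
Wear depth h = V/A = 8.454e-13 / 1.738e-06 = 4.865e-07 m.

value=4.865e-07 m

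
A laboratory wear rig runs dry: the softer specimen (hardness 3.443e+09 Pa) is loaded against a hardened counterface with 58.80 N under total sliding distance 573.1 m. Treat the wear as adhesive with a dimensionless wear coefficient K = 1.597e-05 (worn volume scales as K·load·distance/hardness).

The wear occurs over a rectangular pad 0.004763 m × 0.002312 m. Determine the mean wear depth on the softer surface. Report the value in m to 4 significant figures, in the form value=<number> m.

All arithmetic keeps full precision, and shown intermediates are rounded. Rounded just once: four significant figures.
Convert: Contact area A = 0.004763 m × 0.002312 m = 1.101e-05 m².
SI base units throughout: W = 58.80 N, H = 3.443e+09 Pa, K = 1.597e-05.
Wear volume V = K·W·L/H = 1.597e-05 · 58.80 · 573.1 / 3.443e+09 = 1.563e-10 m³.
Depth h = V/A = 1.563e-10 / 1.101e-05 = 1.419e-05 m.

value=1.419e-05 m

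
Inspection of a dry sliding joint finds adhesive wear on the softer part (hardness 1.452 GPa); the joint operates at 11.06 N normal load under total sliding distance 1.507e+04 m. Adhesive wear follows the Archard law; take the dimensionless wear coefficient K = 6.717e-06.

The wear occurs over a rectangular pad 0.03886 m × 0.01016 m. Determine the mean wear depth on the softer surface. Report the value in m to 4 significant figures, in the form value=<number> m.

value=1.953e-06 m

All arithmetic keeps full float precision, and printed values are rounded. Rounded once at the end: 4 significant digits.
Hardness H = 1.452 GPa = 1.452e+09 Pa.
Contact area A = 0.03886 m × 0.01016 m = 3.948e-04 m².
As SI base values: W = 11.06 N, H = 1.452e+09 Pa, K = 6.717e-06.
Volume removed: V = K·W·L/H = 6.717e-06 · 11.06 · 1.507e+04 / 1.452e+09 = 7.710e-10 m³.
Depth h = V/A = 7.710e-10 / 3.948e-04 = 1.953e-06 m.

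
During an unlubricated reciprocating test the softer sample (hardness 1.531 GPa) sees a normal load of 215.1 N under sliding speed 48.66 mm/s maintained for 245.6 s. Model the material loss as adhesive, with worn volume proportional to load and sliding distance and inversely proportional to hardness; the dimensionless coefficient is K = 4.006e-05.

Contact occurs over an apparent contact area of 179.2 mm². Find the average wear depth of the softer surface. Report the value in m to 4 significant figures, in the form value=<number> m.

Each operation maintains exact precision — intermediate values appear rounded — one final rounding: four significant digits.
Convert: Sliding speed v = 48.66 mm/s = 0.04866 m/s. Distance covered L = v·t = 0.04866 m/s × 245.6 s = 11.95 m.
Convert: Hardness H = 1.531 GPa = 1.531e+09 Pa.
Convert: Contact area A = 179.2 mm² = 1.792e-04 m².
Expressed in SI base units: W = 215.1 N, H = 1.531e+09 Pa, K = 4.006e-05.
Apply Archard: V = K·W·L/H = 4.006e-05 · 215.1 · 11.95 / 1.531e+09 = 6.726e-11 m³.
Wear depth h = V/A = 6.726e-11 / 1.792e-04 = 3.754e-07 m.

value=3.754e-07 m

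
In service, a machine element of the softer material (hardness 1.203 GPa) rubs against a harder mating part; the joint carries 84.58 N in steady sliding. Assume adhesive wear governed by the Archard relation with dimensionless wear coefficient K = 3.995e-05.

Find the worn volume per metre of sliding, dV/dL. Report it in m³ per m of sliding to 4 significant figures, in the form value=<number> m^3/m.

value=2.809e-12 m^3/m

Every step carries full precision, and intermediate values are displayed rounded — rounded just once: 4 significant figures.
Convert: Hardness H = 1.203 GPa = 1.203e+09 Pa.
Collected in SI base units: W = 84.58 N, H = 1.203e+09 Pa, K = 3.995e-05.
Rate of wear dV/dL = K·W/H (no L dependence): 3.995e-05 · 84.58 / 1.203e+09 = 2.809e-12 m³/m.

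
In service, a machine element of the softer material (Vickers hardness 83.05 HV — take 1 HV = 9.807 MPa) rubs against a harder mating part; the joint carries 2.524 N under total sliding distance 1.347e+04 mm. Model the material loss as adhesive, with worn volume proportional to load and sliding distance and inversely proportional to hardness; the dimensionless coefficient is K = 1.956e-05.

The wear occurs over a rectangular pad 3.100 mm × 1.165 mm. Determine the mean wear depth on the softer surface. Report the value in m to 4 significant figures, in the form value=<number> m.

Intermediate values are printed rounded, and every step holds full precision, and rounded once at the end, at 4 significant digits.
Convert: Total distance L = 1.347e+04 mm = 13.47 m.
Convert: Hardness H = 83.05 HV × 9.807 MPa/HV = 814.5 MPa = 8.145e+08 Pa.
Convert: Pad sides 3.100 mm × 1.165 mm = 0.003100 m × 0.001165 m. Contact area A = 0.003100 m × 0.001165 m = 3.612e-06 m².
In SI base units: W = 2.524 N, H = 8.145e+08 Pa, K = 1.956e-05.
Archard volume V = K·W·L/H = 1.956e-05 · 2.524 · 13.47 / 8.145e+08 = 8.165e-13 m³.
Average depth h = V/A = 8.165e-13 / 3.612e-06 = 2.261e-07 m.

value=2.261e-07 m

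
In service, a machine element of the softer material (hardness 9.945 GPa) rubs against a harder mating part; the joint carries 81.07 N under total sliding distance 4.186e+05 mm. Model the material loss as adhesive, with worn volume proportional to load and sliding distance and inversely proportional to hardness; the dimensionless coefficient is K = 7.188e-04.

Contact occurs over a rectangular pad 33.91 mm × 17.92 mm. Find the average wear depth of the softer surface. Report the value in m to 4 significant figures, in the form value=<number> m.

value=4.036e-06 m

The algebra maintains full precision. The intermediates are displayed rounded — a lone final rounding, at four significant figures.
Path length L = 4.186e+05 mm = 418.6 m.
Hardness H = 9.945 GPa = 9.945e+09 Pa.
Pad sides 33.91 mm × 17.92 mm = 0.03391 m × 0.01792 m. Contact area A = 0.03391 m × 0.01792 m = 6.077e-04 m².
Restated in SI base units: W = 81.07 N, H = 9.945e+09 Pa, K = 7.188e-04.
The Archard volume V = K·W·L/H = 7.188e-04 · 81.07 · 418.6 / 9.945e+09 = 2.453e-09 m³.
Average depth h = V/A = 2.453e-09 / 6.077e-04 = 4.036e-06 m.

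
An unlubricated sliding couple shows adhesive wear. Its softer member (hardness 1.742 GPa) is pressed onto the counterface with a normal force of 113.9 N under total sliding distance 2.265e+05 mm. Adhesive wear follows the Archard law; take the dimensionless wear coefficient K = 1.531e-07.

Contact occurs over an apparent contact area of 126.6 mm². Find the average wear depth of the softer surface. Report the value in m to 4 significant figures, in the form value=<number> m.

Shown intermediates are rounded — every step carries exact precision; a lone final rounding to 4 significant digits.
The distance L = 2.265e+05 mm = 226.5 m.
Hardness H = 1.742 GPa = 1.742e+09 Pa.
Contact area A = 126.6 mm² = 1.266e-04 m².
Expressed in SI base units: W = 113.9 N, H = 1.742e+09 Pa, K = 1.531e-07.
Worn volume V = K·W·L/H = 1.531e-07 · 113.9 · 226.5 / 1.742e+09 = 2.267e-12 m³.
Mean wear depth h = V/A = 2.267e-12 / 1.266e-04 = 1.791e-08 m.

value=1.791e-08 m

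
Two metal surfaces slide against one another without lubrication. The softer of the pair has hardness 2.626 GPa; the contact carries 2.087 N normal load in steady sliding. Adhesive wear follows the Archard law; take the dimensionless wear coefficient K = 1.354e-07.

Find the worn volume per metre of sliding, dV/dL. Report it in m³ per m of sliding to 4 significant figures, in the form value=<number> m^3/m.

value=1.076e-16 m^3/m

The algebra holds full float precision. Intermediates are shown rounded. Rounded just once to 4 significant digits.
Hardness H = 2.626 GPa = 2.626e+09 Pa.
Expressed in SI base units: W = 2.087 N, H = 2.626e+09 Pa, K = 1.354e-07.
Wear rate dV/dL = K·W/H, per unit distance: 1.354e-07 · 2.087 / 2.626e+09 = 1.076e-16 m³/m.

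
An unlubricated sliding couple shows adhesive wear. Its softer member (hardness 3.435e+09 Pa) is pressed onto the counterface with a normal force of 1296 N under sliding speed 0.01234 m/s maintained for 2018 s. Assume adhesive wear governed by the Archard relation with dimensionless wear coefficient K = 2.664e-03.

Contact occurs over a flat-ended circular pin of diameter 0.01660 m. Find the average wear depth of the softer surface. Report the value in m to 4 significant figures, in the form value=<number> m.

Quoted intermediates are rounded — every step runs at exact precision. Rounded once at the end, at four significant figures.
Convert: Path length L = v·t = 0.01234 m/s × 2018 s = 24.90 m.
Convert: Contact area A = π·d²/4 = π·(0.01660 m)²/4 = 2.164e-04 m².
Restated in SI base units: W = 1296 N, H = 3.435e+09 Pa, K = 2.664e-03.
Archard volume V = K·W·L/H = 2.664e-03 · 1296 · 24.90 / 3.435e+09 = 2.503e-08 m³.
Mean wear depth h = V/A = 2.503e-08 / 2.164e-04 = 1.156e-04 m.

value=1.156e-04 m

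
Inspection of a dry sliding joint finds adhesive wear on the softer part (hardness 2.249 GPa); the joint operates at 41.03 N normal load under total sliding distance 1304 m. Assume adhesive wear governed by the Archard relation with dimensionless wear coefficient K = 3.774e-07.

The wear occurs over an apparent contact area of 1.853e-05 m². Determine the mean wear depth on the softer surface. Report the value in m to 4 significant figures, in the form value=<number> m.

value=4.845e-07 m

The intermediates appear rounded, and each operation maintains full precision. Rounded once at the end to four significant digits.
Hardness H = 2.249 GPa = 2.249e+09 Pa.
In SI base units, W = 41.03 N, H = 2.249e+09 Pa, K = 3.774e-07.
By Archard's law, V = K·W·L/H = 3.774e-07 · 41.03 · 1304 / 2.249e+09 = 8.978e-12 m³.
Depth h = V/A = 8.978e-12 / 1.853e-05 = 4.845e-07 m.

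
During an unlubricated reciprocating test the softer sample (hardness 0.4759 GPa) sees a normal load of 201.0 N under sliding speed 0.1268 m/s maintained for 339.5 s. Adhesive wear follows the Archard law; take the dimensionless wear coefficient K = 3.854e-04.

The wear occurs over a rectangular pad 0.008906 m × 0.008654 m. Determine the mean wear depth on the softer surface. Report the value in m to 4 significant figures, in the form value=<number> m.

Intermediate values are shown rounded — every step runs at full float precision — a single final rounding: four significant figures.
Distance L = v·t = 0.1268 m/s × 339.5 s = 43.05 m.
Hardness H = 0.4759 GPa = 4.759e+08 Pa.
Contact area A = 0.008906 m × 0.008654 m = 7.707e-05 m².
As SI base values: W = 201.0 N, H = 4.759e+08 Pa, K = 3.854e-04.
Volume removed: V = K·W·L/H = 3.854e-04 · 201.0 · 43.05 / 4.759e+08 = 7.007e-09 m³.
Mean depth h = V/A = 7.007e-09 / 7.707e-05 = 9.092e-05 m.

value=9.092e-05 m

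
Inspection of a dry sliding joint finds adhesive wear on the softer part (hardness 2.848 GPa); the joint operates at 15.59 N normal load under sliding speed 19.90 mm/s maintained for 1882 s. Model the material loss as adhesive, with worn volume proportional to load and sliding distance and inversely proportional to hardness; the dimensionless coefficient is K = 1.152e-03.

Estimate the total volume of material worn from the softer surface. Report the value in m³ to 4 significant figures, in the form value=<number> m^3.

value=2.362e-10 m^3

Intermediates are displayed rounded — the algebra carries full precision. Rounded once at the end: four significant figures.
Convert: Sliding speed v = 19.90 mm/s = 0.01990 m/s. Distance covered L = v·t = 0.01990 m/s × 1882 s = 37.45 m.
Convert: Hardness H = 2.848 GPa = 2.848e+09 Pa.
Collected in SI base units: W = 15.59 N, H = 2.848e+09 Pa, K = 1.152e-03.
Archard relation: V = K·W·L/H = 1.152e-03 · 15.59 · 37.45 / 2.848e+09 = 2.362e-10 m³.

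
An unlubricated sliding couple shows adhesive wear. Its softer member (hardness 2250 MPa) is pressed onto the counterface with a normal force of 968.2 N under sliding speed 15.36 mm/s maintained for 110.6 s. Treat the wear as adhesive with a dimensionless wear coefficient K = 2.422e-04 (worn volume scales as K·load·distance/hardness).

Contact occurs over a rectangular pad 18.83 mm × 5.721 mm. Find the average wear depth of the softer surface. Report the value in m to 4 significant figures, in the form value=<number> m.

value=1.644e-06 m

The intermediates appear rounded — all working math keeps exact precision. Rounded just once, at four significant digits.
Convert: Sliding speed v = 15.36 mm/s = 0.01536 m/s. Total distance L = v·t = 0.01536 m/s × 110.6 s = 1.699 m.
Convert: Hardness H = 2250 MPa = 2.250e+09 Pa.
Convert: Pad sides 18.83 mm × 5.721 mm = 0.01883 m × 0.005721 m. Contact area A = 0.01883 m × 0.005721 m = 1.077e-04 m².
Expressed in SI base units: W = 968.2 N, H = 2.250e+09 Pa, K = 2.422e-04.
Archard volume V = K·W·L/H = 2.422e-04 · 968.2 · 1.699 / 2.250e+09 = 1.771e-10 m³.
Mean wear depth h = V/A = 1.771e-10 / 1.077e-04 = 1.644e-06 m.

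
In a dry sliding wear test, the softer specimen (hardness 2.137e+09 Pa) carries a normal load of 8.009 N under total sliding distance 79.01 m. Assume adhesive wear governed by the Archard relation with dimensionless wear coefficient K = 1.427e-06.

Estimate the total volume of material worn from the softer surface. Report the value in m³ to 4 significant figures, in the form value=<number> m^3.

Displayed values are rounded; the computation keeps full precision — rounded once at the end to 4 significant figures.
Restated in SI base units: W = 8.009 N, H = 2.137e+09 Pa, K = 1.427e-06.
The Archard volume V = K·W·L/H = 1.427e-06 · 8.009 · 79.01 / 2.137e+09 = 4.226e-13 m³.

value=4.226e-13 m^3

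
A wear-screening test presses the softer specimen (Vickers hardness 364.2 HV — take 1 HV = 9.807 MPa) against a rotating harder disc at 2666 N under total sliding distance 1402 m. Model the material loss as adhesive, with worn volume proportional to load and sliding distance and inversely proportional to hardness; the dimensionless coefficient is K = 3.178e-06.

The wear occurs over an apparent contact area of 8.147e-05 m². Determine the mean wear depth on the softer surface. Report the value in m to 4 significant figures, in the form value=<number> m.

value=4.082e-05 m

Intermediate values are shown rounded; the computation runs at exact precision, and one last rounding: four significant digits.
Convert: Hardness H = 364.2 HV × 9.807 MPa/HV = 3572 MPa = 3.572e+09 Pa.
Restated in SI base units: W = 2666 N, H = 3.572e+09 Pa, K = 3.178e-06.
Wear volume V = K·W·L/H = 3.178e-06 · 2666 · 1402 / 3.572e+09 = 3.326e-09 m³.
Average depth h = V/A = 3.326e-09 / 8.147e-05 = 4.082e-05 m.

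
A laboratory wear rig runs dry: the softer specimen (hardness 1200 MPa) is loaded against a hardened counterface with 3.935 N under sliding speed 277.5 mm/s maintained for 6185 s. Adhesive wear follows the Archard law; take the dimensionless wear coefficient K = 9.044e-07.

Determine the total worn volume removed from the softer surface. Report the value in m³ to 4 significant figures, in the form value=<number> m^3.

value=5.090e-12 m^3

Every step maintains exact precision; shown intermediates are rounded; rounded just once: four significant figures.
Sliding speed v = 277.5 mm/s = 0.2775 m/s. Total distance L = v·t = 0.2775 m/s × 6185 s = 1716 m.
Hardness H = 1200 MPa = 1.200e+09 Pa.
Restated in SI base units: W = 3.935 N, H = 1.200e+09 Pa, K = 9.044e-07.
Apply Archard: V = K·W·L/H = 9.044e-07 · 3.935 · 1716 / 1.200e+09 = 5.090e-12 m³.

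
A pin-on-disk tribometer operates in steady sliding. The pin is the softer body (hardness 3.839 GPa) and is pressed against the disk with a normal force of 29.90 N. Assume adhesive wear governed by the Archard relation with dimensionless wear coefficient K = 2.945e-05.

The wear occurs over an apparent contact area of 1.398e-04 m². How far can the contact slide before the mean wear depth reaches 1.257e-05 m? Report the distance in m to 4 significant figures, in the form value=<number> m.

value=7661 m

Each operation maintains full precision; the intermediates appear rounded; one last rounding, at four significant digits.
Hardness H = 3.839 GPa = 3.839e+09 Pa.
SI base units throughout: W = 29.90 N, H = 3.839e+09 Pa, K = 2.945e-05.
Wearable volume V_lim = h_lim·A = 1.257e-05 · 1.398e-04 = 1.757e-09 m³.
Sliding life L = V_lim·H/(K·W) = 1.757e-09 · 3.839e+09 / (2.945e-05 · 29.90) = 7661 m.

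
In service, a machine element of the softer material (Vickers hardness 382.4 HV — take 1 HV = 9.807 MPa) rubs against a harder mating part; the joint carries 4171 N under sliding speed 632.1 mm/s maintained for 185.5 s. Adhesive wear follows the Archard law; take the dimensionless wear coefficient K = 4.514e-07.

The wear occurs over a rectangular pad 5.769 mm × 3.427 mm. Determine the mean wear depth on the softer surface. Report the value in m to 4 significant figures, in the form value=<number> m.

value=2.978e-06 m

The algebra keeps full float precision, and intermediate values are shown rounded; one last rounding to 4 significant digits.
Convert: Sliding speed v = 632.1 mm/s = 0.6321 m/s. Sliding distance L = v·t = 0.6321 m/s × 185.5 s = 117.3 m.
Convert: Hardness H = 382.4 HV × 9.807 MPa/HV = 3750 MPa = 3.750e+09 Pa.
Convert: Pad sides 5.769 mm × 3.427 mm = 0.005769 m × 0.003427 m. Contact area A = 0.005769 m × 0.003427 m = 1.977e-05 m².
SI base units throughout: W = 4171 N, H = 3.750e+09 Pa, K = 4.514e-07.
Volume removed: V = K·W·L/H = 4.514e-07 · 4171 · 117.3 / 3.750e+09 = 5.887e-11 m³.
Depth h = V/A = 5.887e-11 / 1.977e-05 = 2.978e-06 m.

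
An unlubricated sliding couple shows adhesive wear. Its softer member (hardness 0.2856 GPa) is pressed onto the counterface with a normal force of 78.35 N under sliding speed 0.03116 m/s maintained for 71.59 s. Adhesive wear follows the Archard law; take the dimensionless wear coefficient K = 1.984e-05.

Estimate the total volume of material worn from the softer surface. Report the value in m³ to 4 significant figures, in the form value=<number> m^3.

Every step holds exact precision — the intermediates are shown rounded — one last rounding to 4 significant figures.
Convert: The distance L = v·t = 0.03116 m/s × 71.59 s = 2.231 m.
Convert: Hardness H = 0.2856 GPa = 2.856e+08 Pa.
Working in SI base units: W = 78.35 N, H = 2.856e+08 Pa, K = 1.984e-05.
Volume removed: V = K·W·L/H = 1.984e-05 · 78.35 · 2.231 / 2.856e+08 = 1.214e-11 m³.

value=1.214e-11 m^3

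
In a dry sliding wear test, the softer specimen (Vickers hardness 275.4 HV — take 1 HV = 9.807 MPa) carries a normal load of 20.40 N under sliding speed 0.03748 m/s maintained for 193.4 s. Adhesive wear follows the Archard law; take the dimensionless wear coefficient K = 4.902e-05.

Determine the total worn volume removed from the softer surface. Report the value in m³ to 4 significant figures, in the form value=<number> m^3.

value=2.684e-12 m^3

Every step keeps full precision; the intermediates are printed rounded. Rounded once at the end to four significant figures.
Path length L = v·t = 0.03748 m/s × 193.4 s = 7.249 m.
Hardness H = 275.4 HV × 9.807 MPa/HV = 2701 MPa = 2.701e+09 Pa.
Expressed in SI base units: W = 20.40 N, H = 2.701e+09 Pa, K = 4.902e-05.
Worn volume V = K·W·L/H = 4.902e-05 · 20.40 · 7.249 / 2.701e+09 = 2.684e-12 m³.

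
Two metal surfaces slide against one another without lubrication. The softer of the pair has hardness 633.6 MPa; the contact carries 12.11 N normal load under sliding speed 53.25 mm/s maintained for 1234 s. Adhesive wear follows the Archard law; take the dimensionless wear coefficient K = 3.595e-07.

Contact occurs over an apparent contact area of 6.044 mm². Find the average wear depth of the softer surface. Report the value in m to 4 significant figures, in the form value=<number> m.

All working math maintains exact precision — intermediate values are printed rounded, and a single final rounding to 4 significant figures.
Convert: Sliding speed v = 53.25 mm/s = 0.05325 m/s. Distance covered L = v·t = 0.05325 m/s × 1234 s = 65.71 m.
Convert: Hardness H = 633.6 MPa = 6.336e+08 Pa.
Convert: Contact area A = 6.044 mm² = 6.044e-06 m².
As SI base values: W = 12.11 N, H = 6.336e+08 Pa, K = 3.595e-07.
By Archard's law, V = K·W·L/H = 3.595e-07 · 12.11 · 65.71 / 6.336e+08 = 4.515e-13 m³.
Depth of wear h = V/A = 4.515e-13 / 6.044e-06 = 7.470e-08 m.

value=7.470e-08 m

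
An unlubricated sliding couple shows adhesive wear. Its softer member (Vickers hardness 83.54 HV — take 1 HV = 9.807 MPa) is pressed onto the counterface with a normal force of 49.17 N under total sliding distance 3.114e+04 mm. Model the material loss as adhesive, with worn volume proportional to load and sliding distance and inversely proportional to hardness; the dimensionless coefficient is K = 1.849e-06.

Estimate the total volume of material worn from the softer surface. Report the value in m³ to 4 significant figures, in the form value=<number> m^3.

The intermediates are displayed rounded; the computation runs at full precision, and rounded just once, at 4 significant digits.
Sliding distance L = 3.114e+04 mm = 31.14 m.
Hardness H = 83.54 HV × 9.807 MPa/HV = 819.3 MPa = 8.193e+08 Pa.
Working in SI base units: W = 49.17 N, H = 8.193e+08 Pa, K = 1.849e-06.
Apply Archard: V = K·W·L/H = 1.849e-06 · 49.17 · 31.14 / 8.193e+08 = 3.456e-12 m³.

value=3.456e-12 m^3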